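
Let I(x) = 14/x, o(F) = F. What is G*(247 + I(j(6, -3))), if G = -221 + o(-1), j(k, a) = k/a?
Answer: -53280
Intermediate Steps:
G = -222 (G = -221 - 1 = -222)
G*(247 + I(j(6, -3))) = -222*(247 + 14/((6/(-3)))) = -222*(247 + 14/((6*(-⅓)))) = -222*(247 + 14/(-2)) = -222*(247 + 14*(-½)) = -222*(247 - 7) = -222*240 = -53280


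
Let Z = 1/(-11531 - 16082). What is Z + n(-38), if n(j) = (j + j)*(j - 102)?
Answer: 293802319/27613 ≈ 10640.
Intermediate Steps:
n(j) = 2*j*(-102 + j) (n(j) = (2*j)*(-102 + j) = 2*j*(-102 + j))
Z = -1/27613 (Z = 1/(-27613) = -1/27613 ≈ -3.6215e-5)
Z + n(-38) = -1/27613 + 2*(-38)*(-102 - 38) = -1/27613 + 2*(-38)*(-140) = -1/27613 + 10640 = 293802319/27613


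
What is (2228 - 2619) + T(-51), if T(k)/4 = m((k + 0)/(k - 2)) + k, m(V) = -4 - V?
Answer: -32587/53 ≈ -614.85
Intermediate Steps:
T(k) = -16 + 4*k - 4*k/(-2 + k) (T(k) = 4*((-4 - (k + 0)/(k - 2)) + k) = 4*((-4 - k/(-2 + k)) + k) = 4*(-4 + k - k/(-2 + k)) = -16 + 4*k - 4*k/(-2 + k))
(2228 - 2619) + T(-51) = (2228 - 2619) + 4*(8 + (-51)**2 - 7*(-51))/(-2 - 51) = -391 + 4*(8 + 2601 + 357)/(-53) = -391 + 4*(-1/53)*2966 = -391 - 11864/53 = -32587/53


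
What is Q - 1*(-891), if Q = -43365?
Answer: -42474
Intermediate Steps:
Q - 1*(-891) = -43365 - 1*(-891) = -43365 + 891 = -42474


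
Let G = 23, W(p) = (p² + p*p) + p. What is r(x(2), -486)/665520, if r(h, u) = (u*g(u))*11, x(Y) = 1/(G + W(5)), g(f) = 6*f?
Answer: 649539/27730 ≈ 23.424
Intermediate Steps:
W(p) = p + 2*p² (W(p) = (p² + p²) + p = 2*p² + p = p + 2*p²)
x(Y) = 1/78 (x(Y) = 1/(23 + 5*(1 + 2*5)) = 1/(23 + 5*(1 + 10)) = 1/(23 + 5*11) = 1/(23 + 55) = 1/78)
r(h, u) = 66*u² (r(h, u) = (u*(6*u))*11 = (6*u²)*11 = 66*u²)
r(x(2), -486)/665520 = (66*(-486)²)/665520 = (66*236196)*(1/665520) = 15588936*(1/665520) = 649539/27730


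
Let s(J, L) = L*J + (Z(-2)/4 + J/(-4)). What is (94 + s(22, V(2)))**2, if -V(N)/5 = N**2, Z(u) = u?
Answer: 123904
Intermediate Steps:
V(N) = -5*N**2
s(J, L) = -1/2 - J/4 + J*L (s(J, L) = L*J + (-2/4 + J/(-4)) = J*L + (-2*1/4 + J*(-1/4)) = J*L + (-1/2 - J/4) = -1/2 - J/4 + J*L)
(94 + s(22, V(2)))**2 = (94 + (-1/2 - 1/4*22 + 22*(-5*2**2)))**2 = (94 + (-1/2 - 11/2 + 22*(-5*4)))**2 = (94 + (-1/2 - 11/2 + 22*(-20)))**2 = (94 + (-1/2 - 11/2 - 440))**2 = (94 - 446)**2 = (-352)**2 = 123904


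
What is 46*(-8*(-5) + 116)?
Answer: 7176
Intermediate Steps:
46*(-8*(-5) + 116) = 46*(40 + 116) = 46*156 = 7176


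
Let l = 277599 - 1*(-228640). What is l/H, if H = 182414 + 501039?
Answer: 506239/683453 ≈ 0.74071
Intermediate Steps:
l = 506239 (l = 277599 + 228640 = 506239)
H = 683453
l/H = 506239/683453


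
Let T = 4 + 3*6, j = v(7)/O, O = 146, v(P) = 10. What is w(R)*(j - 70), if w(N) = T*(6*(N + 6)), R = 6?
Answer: -8086320/73 ≈ -1.1077e+5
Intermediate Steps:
j = 5/73 (j = 10/146 = 10*(1/146) = 5/73 ≈ 0.068493)
T = 22 (T = 4 + 18 = 22)
w(N) = 792 + 132*N (w(N) = 22*(6*(N + 6)) = 22*(6*(6 + N)) = 22*(36 + 6*N) = 792 + 132*N)
w(R)*(j - 70) = (792 + 132*6)*(5/73 - 70) = (792 + 792)*(-5105/73) = 1584*(-5105/73) = -8086320/73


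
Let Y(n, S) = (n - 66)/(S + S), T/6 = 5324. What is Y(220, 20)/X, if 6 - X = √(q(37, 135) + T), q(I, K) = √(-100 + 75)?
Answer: 77/(20*(6 - √(31944 + 5*I))) ≈ -0.022289 + 1.805e-6*I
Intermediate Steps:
T = 31944 (T = 6*5324 = 31944)
Y(n, S) = (-66 + n)/(2*S) (Y(n, S) = (-66 + n)/((2*S)) = (-66 + n)*(1/(2*S)) = (-66 + n)/(2*S))
q(I, K) = 5*I (q(I, K) = √(-25) = 5*I)
X = 6 - √(31944 + 5*I) (X = 6 - √(5*I + 31944) = 6 - √(31944 + 5*I) ≈ -172.73 - 0.013988*I)
Y(220, 20)/X = ((½)*(-66 + 220)/20)/(6 - √(31944 + 5*I)) = ((½)*(1/20)*154)/(6 - √(31944 + 5*I)) = 77/(20*(6 - √(31944 + 5*I)))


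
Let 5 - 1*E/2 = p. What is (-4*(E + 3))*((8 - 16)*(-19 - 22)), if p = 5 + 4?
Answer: 6560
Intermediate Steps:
p = 9
E = -8 (E = 10 - 2*9 = 10 - 18 = -8)
(-4*(E + 3))*((8 - 16)*(-19 - 22)) = (-4*(-8 + 3))*((8 - 16)*(-19 - 22)) = (-4*(-5))*(-8*(-41)) = 20*328 = 6560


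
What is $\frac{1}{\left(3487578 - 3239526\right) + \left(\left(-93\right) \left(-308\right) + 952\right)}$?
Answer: $\frac{1}{277648} \approx 3.6017 \cdot 10^{-6}$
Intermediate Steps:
$\frac{1}{\left(3487578 - 3239526\right) + \left(\left(-93\right) \left(-308\right) + 952\right)} = \frac{1}{\left(3487578 - 3239526\right) + \left(28644 + 952\right)} = \frac{1}{248052 + 29596} = \frac{1}{277648}$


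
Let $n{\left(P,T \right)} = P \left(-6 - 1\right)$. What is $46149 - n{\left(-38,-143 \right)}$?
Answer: $45883$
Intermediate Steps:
$n{\left(P,T \right)} = - 7 P$ ($n{\left(P,T \right)} = P \left(-7\right) = - 7 P$)
$46149 - n{\left(-38,-143 \right)} = 46149 - \left(-7\right) \left(-38\right) = 46149 - 266 = 45883$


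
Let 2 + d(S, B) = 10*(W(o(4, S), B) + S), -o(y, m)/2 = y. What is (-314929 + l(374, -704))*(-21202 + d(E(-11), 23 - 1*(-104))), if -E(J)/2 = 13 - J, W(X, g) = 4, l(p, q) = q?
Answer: 6831560652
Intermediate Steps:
o(y, m) = -2*y
E(J) = -26 + 2*J (E(J) = -2*(13 - J) = -26 + 2*J)
d(S, B) = 38 + 10*S (d(S, B) = -2 + 10*(4 + S) = -2 + (40 + 10*S) = 38 + 10*S)
(-314929 + l(374, -704))*(-21202 + d(E(-11), 23 - 1*(-104))) = (-314929 - 704)*(-21202 + (38 + 10*(-26 + 2*(-11)))) = -315633*(-21202 + (38 + 10*(-26 - 22))) = -315633*(-21202 + (38 + 10*(-48))) = -315633*(-21202 + (38 - 480)) = -315633*(-21202 - 442) = -315633*(-21644) = 6831560652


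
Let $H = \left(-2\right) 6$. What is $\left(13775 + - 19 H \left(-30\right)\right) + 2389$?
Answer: $9324$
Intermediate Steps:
$H = -12$
$\left(13775 + - 19 H \left(-30\right)\right) + 2389 = \left(13775 + \left(-19\right) \left(-12\right) \left(-30\right)\right) + 2389 = \left(13775 + 228 \left(-30\right)\right) + 2389 = \left(13775 - 6840\right) + 2389 = 6935 + 2389 = 9324$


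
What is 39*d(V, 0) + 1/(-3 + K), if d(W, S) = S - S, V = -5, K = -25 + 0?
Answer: -1/28 ≈ -0.035714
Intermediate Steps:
K = -25
d(W, S) = 0
39*d(V, 0) + 1/(-3 + K) = 39*0 + 1/(-3 - 25) = 0 + 1/(-28) = 0 - 1/28 = -1/28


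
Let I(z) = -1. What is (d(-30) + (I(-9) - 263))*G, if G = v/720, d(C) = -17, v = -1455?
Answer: 27257/48 ≈ 567.85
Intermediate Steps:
G = -97/48 (G = -1455/720 = -1455*1/720 = -97/48 ≈ -2.0208)
(d(-30) + (I(-9) - 263))*G = (-17 + (-1 - 263))*(-97/48) = (-17 - 264)*(-97/48) = -281*(-97/48) = 27257/48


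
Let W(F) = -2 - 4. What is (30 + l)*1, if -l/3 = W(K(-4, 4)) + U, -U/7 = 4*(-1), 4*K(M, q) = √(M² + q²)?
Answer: -36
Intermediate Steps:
K(M, q) = √(M² + q²)/4
U = 28 (U = -28*(-1) = -7*(-4) = 28)
W(F) = -6
l = -66 (l = -3*(-6 + 28) = -3*22 = -66)
(30 + l)*1 = (30 - 66)*1 = -36*1 = -36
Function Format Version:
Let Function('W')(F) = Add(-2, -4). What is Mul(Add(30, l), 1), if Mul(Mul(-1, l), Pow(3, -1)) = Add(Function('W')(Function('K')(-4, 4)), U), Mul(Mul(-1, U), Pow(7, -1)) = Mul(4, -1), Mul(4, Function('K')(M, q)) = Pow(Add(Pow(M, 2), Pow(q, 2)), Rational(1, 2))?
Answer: -36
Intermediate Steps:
Function('K')(M, q) = Mul(Rational(1, 4), Pow(Add(Pow(M, 2), Pow(q, 2)), Rational(1, 2)))
U = 28 (U = Mul(-7, Mul(4, -1)) = Mul(-7, -4) = 28)
Function('W')(F) = -6
l = -66 (l = Mul(-3, Add(-6, 28)) = Mul(-3, 22) = -66)
Mul(Add(30, l), 1) = Mul(Add(30, -66), 1) = Mul(-36, 1) = -36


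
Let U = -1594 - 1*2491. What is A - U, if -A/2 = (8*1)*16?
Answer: 3829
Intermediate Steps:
A = -256 (A = -2*8*1*16 = -16*16 = -2*128 = -256)
U = -4085 (U = -1594 - 2491 = -4085)
A - U = -256 - 1*(-4085) = -256 + 4085 = 3829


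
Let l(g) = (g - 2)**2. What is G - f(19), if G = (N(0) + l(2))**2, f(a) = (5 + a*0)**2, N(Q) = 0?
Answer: -25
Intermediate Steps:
f(a) = 25 (f(a) = (5 + 0)**2 = 5**2 = 25)
l(g) = (-2 + g)**2
G = 0 (G = (0 + (-2 + 2)**2)**2 = (0 + 0**2)**2 = (0 + 0)**2 = 0**2 = 0)
G - f(19) = 0 - 1*25 = 0 - 25 = -25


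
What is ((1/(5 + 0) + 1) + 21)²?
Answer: 12321/25 ≈ 492.84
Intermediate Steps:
((1/(5 + 0) + 1) + 21)² = ((1/5 + 1) + 21)² = ((1*(⅕) + 1) + 21)² = ((⅕ + 1) + 21)² = (6/5 + 21)² = (111/5)² = 12321/25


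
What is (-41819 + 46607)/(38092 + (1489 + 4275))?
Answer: 1197/10964 ≈ 0.10918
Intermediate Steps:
(-41819 + 46607)/(38092 + (1489 + 4275)) = 4788/(38092 + 5764) = 4788/43856 = 4788*(1/43856) = 1197/10964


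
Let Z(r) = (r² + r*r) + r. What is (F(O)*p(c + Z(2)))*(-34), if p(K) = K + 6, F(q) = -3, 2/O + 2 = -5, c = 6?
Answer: 2244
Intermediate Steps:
Z(r) = r + 2*r² (Z(r) = (r² + r²) + r = 2*r² + r = r + 2*r²)
O = -2/7 (O = 2/(-2 - 5) = 2/(-7) = 2*(-⅐) = -2/7 ≈ -0.28571)
p(K) = 6 + K
(F(O)*p(c + Z(2)))*(-34) = -3*(6 + (6 + 2*(1 + 2*2)))*(-34) = -3*(6 + (6 + 2*(1 + 4)))*(-34) = -3*(6 + (6 + 2*5))*(-34) = -3*(6 + (6 + 10))*(-34) = -3*(6 + 16)*(-34) = -3*22*(-34) = -66*(-34) = 2244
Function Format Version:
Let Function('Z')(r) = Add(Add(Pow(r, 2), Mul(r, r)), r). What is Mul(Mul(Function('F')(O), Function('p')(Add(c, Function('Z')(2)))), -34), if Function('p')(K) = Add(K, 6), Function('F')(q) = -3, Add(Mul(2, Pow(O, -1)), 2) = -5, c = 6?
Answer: 2244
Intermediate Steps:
Function('Z')(r) = Add(r, Mul(2, Pow(r, 2))) (Function('Z')(r) = Add(Add(Pow(r, 2), Pow(r, 2)), r) = Add(Mul(2, Pow(r, 2)), r) = Add(r, Mul(2, Pow(r, 2))))
O = Rational(-2, 7) (O = Mul(2, Pow(Add(-2, -5), -1)) = Mul(2, Pow(-7, -1)) = Mul(2, Rational(-1, 7)) = Rational(-2, 7) ≈ -0.28571)
Function('p')(K) = Add(6, K)
Mul(Mul(Function('F')(O), Function('p')(Add(c, Function('Z')(2)))), -34) = Mul(Mul(-3, Add(6, Add(6, Mul(2, Add(1, Mul(2, 2)))))), -34) = Mul(Mul(-3, Add(6, Add(6, Mul(2, Add(1, 4))))), -34) = Mul(Mul(-3, Add(6, Add(6, Mul(2, 5)))), -34) = Mul(Mul(-3, Add(6, Add(6, 10))), -34) = Mul(Mul(-3, Add(6, 16)), -34) = Mul(Mul(-3, 22), -34) = Mul(-66, -34) = 2244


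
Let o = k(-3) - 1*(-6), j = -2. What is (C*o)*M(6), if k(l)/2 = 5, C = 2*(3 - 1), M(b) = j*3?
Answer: -384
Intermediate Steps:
M(b) = -6 (M(b) = -2*3 = -6)
C = 4 (C = 2*2 = 4)
k(l) = 10 (k(l) = 2*5 = 10)
o = 16 (o = 10 - 1*(-6) = 10 + 6 = 16)
(C*o)*M(6) = (4*16)*(-6) = 64*(-6) = -384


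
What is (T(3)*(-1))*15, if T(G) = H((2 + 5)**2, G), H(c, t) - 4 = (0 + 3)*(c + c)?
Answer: -4470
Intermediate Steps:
H(c, t) = 4 + 6*c (H(c, t) = 4 + (0 + 3)*(c + c) = 4 + 3*(2*c) = 4 + 6*c)
T(G) = 298 (T(G) = 4 + 6*(2 + 5)**2 = 4 + 6*7**2 = 4 + 6*49 = 4 + 294 = 298)
(T(3)*(-1))*15 = (298*(-1))*15 = -298*15 = -4470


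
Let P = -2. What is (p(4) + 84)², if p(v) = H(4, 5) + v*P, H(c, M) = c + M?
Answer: 7225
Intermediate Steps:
H(c, M) = M + c
p(v) = 9 - 2*v (p(v) = (5 + 4) + v*(-2) = 9 - 2*v)
(p(4) + 84)² = ((9 - 2*4) + 84)² = ((9 - 8) + 84)² = (1 + 84)² = 85² = 7225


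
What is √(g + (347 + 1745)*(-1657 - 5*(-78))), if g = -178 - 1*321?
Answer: I*√2651063 ≈ 1628.2*I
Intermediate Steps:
g = -499 (g = -178 - 321 = -499)
√(g + (347 + 1745)*(-1657 - 5*(-78))) = √(-499 + (347 + 1745)*(-1657 - 5*(-78))) = √(-499 + 2092*(-1657 + 390)) = √(-499 + 2092*(-1267)) = √(-499 - 2650564) = √(-2651063) = I*√2651063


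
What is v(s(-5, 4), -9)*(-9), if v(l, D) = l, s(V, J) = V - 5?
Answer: 90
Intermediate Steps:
s(V, J) = -5 + V
v(s(-5, 4), -9)*(-9) = (-5 - 5)*(-9) = -10*(-9) = 90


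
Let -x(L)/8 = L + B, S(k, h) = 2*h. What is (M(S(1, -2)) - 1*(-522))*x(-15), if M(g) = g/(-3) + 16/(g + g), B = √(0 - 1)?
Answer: 62560 - 12512*I/3 ≈ 62560.0 - 4170.7*I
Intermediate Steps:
B = I (B = √(-1) = I ≈ 1.0*I)
M(g) = 8/g - g/3 (M(g) = g*(-⅓) + 16/((2*g)) = -g/3 + 16*(1/(2*g)) = -g/3 + 8/g = 8/g - g/3)
x(L) = -8*I - 8*L (x(L) = -8*(L + I) = -8*(I + L) = -8*I - 8*L)
(M(S(1, -2)) - 1*(-522))*x(-15) = ((8/((2*(-2))) - 2*(-2)/3) - 1*(-522))*(-8*I - 8*(-15)) = ((8/(-4) - ⅓*(-4)) + 522)*(-8*I + 120) = ((8*(-¼) + 4/3) + 522)*(120 - 8*I) = ((-2 + 4/3) + 522)*(120 - 8*I) = (-⅔ + 522)*(120 - 8*I) = 1564*(120 - 8*I)/3 = 62560 - 12512*I/3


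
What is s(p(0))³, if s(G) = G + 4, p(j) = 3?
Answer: 343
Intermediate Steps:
s(G) = 4 + G
s(p(0))³ = (4 + 3)³ = 7³ = 343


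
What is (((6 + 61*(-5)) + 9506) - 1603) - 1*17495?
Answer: -9891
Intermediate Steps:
(((6 + 61*(-5)) + 9506) - 1603) - 1*17495 = (((6 - 305) + 9506) - 1603) - 17495 = ((-299 + 9506) - 1603) - 17495 = (9207 - 1603) - 17495 = 7604 - 17495 = -9891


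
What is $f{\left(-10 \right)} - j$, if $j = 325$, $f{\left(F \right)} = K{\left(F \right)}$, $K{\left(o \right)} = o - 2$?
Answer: $-337$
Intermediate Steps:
$K{\left(o \right)} = -2 + o$
$f{\left(F \right)} = -2 + F$
$f{\left(-10 \right)} - j = \left(-2 - 10\right) - 325 = -12 - 325 = -337$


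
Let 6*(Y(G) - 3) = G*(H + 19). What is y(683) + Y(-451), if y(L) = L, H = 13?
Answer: -5158/3 ≈ -1719.3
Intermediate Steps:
Y(G) = 3 + 16*G/3 (Y(G) = 3 + (G*(13 + 19))/6 = 3 + (G*32)/6 = 3 + (32*G)/6 = 3 + 16*G/3)
y(683) + Y(-451) = 683 + (3 + (16/3)*(-451)) = 683 + (3 - 7216/3) = 683 - 7207/3 = -5158/3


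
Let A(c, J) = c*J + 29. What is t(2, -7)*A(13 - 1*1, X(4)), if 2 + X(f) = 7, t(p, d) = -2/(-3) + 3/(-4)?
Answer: -89/12 ≈ -7.4167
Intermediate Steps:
t(p, d) = -1/12 (t(p, d) = -2*(-1/3) + 3*(-1/4) = 2/3 - 3/4 = -1/12)
X(f) = 5 (X(f) = -2 + 7 = 5)
A(c, J) = 29 + J*c (A(c, J) = J*c + 29 = 29 + J*c)
t(2, -7)*A(13 - 1*1, X(4)) = -(29 + 5*(13 - 1*1))/12 = -(29 + 5*(13 - 1))/12 = -(29 + 5*12)/12 = -(29 + 60)/12 = -1/12*89 = -89/12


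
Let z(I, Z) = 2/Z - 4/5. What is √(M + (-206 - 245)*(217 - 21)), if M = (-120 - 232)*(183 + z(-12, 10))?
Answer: 2*I*√953755/5 ≈ 390.64*I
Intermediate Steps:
z(I, Z) = -⅘ + 2/Z (z(I, Z) = 2/Z - 4*⅕ = 2/Z - ⅘ = -⅘ + 2/Z)
M = -321024/5 (M = (-120 - 232)*(183 + (-⅘ + 2/10)) = -352*(183 + (-⅘ + 2*(⅒))) = -352*(183 + (-⅘ + ⅕)) = -352*(183 - ⅗) = -352*912/5 = -321024/5 ≈ -64205.)
√(M + (-206 - 245)*(217 - 21)) = √(-321024/5 + (-206 - 245)*(217 - 21)) = √(-321024/5 - 451*196) = √(-321024/5 - 88396) = √(-763004/5) = 2*I*√953755/5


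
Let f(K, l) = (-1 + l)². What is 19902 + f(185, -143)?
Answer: 40638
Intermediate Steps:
19902 + f(185, -143) = 19902 + (-1 - 143)² = 19902 + (-144)² = 19902 + 20736 = 40638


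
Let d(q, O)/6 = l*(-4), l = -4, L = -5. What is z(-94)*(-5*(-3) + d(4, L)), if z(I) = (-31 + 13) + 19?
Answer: 111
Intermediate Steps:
z(I) = 1 (z(I) = -18 + 19 = 1)
d(q, O) = 96 (d(q, O) = 6*(-4*(-4)) = 6*16 = 96)
z(-94)*(-5*(-3) + d(4, L)) = 1*(-5*(-3) + 96) = 1*(15 + 96) = 1*111 = 111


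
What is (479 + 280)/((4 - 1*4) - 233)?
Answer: -759/233 ≈ -3.2575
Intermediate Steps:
(479 + 280)/((4 - 1*4) - 233) = 759/((4 - 4) - 233) = 759/(0 - 233) = 759/(-233) = 759*(-1/233) = -759/233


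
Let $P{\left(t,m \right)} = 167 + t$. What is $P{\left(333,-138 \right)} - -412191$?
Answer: $412691$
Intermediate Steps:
$P{\left(333,-138 \right)} - -412191 = \left(167 + 333\right) - -412191 = 500 + 412191 = 412691$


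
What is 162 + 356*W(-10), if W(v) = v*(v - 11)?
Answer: 74922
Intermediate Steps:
W(v) = v*(-11 + v)
162 + 356*W(-10) = 162 + 356*(-10*(-11 - 10)) = 162 + 356*(-10*(-21)) = 162 + 356*210 = 162 + 74760 = 74922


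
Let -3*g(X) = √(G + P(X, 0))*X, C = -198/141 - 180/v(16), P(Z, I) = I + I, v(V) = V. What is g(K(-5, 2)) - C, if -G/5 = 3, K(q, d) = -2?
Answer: 2379/188 + 2*I*√15/3 ≈ 12.654 + 2.582*I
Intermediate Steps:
P(Z, I) = 2*I
G = -15 (G = -5*3 = -15)
C = -2379/188 (C = -198/141 - 180/16 = -198*1/141 - 180*1/16 = -66/47 - 45/4 = -2379/188 ≈ -12.654)
g(X) = -I*X*√15/3 (g(X) = -√(-15 + 2*0)*X/3 = -√(-15 + 0)*X/3 = -√(-15)*X/3 = -I*√15*X/3 = -I*X*√15/3)
g(K(-5, 2)) - C = -⅓*I*(-2)*√15 - 1*(-2379/188) = 2*I*√15/3 + 2379/188 = 2379/188 + 2*I*√15/3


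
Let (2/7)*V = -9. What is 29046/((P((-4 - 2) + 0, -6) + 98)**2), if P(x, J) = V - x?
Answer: 116184/21025 ≈ 5.5260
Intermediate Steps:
V = -63/2 (V = (7/2)*(-9) = -63/2 ≈ -31.500)
P(x, J) = -63/2 - x
29046/((P((-4 - 2) + 0, -6) + 98)**2) = 29046/(((-63/2 - ((-4 - 2) + 0)) + 98)**2) = 29046/(((-63/2 - (-6 + 0)) + 98)**2) = 29046/(((-63/2 - 1*(-6)) + 98)**2) = 29046/(((-63/2 + 6) + 98)**2) = 29046/((-51/2 + 98)**2) = 29046/((145/2)**2) = 29046/(21025/4) = 29046*(4/21025) = 116184/21025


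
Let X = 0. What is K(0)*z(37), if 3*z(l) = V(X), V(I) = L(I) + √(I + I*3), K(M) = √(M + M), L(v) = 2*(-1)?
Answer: 0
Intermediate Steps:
L(v) = -2
K(M) = √2*√M (K(M) = √(2*M) = √2*√M)
V(I) = -2 + 2*√I (V(I) = -2 + √(I + I*3) = -2 + √(I + 3*I) = -2 + √(4*I) = -2 + 2*√I)
z(l) = -⅔ (z(l) = (-2 + 2*√0)/3 = (-2 + 2*0)/3 = (-2 + 0)/3 = (⅓)*(-2) = -⅔)
K(0)*z(37) = (√2*√0)*(-⅔) = (√2*0)*(-⅔) = 0*(-⅔) = 0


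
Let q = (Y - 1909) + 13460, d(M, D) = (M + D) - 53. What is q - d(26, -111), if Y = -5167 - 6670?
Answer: -148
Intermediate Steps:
Y = -11837
d(M, D) = -53 + D + M (d(M, D) = (D + M) - 53 = -53 + D + M)
q = -286 (q = (-11837 - 1909) + 13460 = -13746 + 13460 = -286)
q - d(26, -111) = -286 - (-53 - 111 + 26) = -286 - 1*(-138) = -286 + 138 = -148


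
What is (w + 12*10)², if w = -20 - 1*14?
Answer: 7396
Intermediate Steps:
w = -34 (w = -20 - 14 = -34)
(w + 12*10)² = (-34 + 12*10)² = (-34 + 120)² = 86² = 7396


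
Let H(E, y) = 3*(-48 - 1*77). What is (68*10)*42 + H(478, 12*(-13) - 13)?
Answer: 28185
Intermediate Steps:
H(E, y) = -375 (H(E, y) = 3*(-48 - 77) = 3*(-125) = -375)
(68*10)*42 + H(478, 12*(-13) - 13) = (68*10)*42 - 375 = 680*42 - 375 = 28560 - 375 = 28185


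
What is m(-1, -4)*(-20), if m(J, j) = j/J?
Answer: -80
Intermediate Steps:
m(-1, -4)*(-20) = -4/(-1)*(-20) = -4*(-1)*(-20) = 4*(-20) = -80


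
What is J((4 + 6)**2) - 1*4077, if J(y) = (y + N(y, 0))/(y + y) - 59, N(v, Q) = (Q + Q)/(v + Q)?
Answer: -8271/2 ≈ -4135.5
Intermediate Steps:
N(v, Q) = 2*Q/(Q + v) (N(v, Q) = (2*Q)/(Q + v) = 2*Q/(Q + v))
J(y) = -117/2 (J(y) = (y + 2*0/(0 + y))/(y + y) - 59 = (y + 2*0/y)/((2*y)) - 59 = (y + 0)*(1/(2*y)) - 59 = y*(1/(2*y)) - 59 = 1/2 - 59 = -117/2)
J((4 + 6)**2) - 1*4077 = -117/2 - 1*4077 = -117/2 - 4077 = -8271/2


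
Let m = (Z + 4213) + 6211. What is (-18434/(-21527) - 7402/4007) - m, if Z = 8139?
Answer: -1601305521723/86258689 ≈ -18564.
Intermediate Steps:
m = 18563 (m = (8139 + 4213) + 6211 = 12352 + 6211 = 18563)
(-18434/(-21527) - 7402/4007) - m = (-18434/(-21527) - 7402/4007) - 1*18563 = (-18434*(-1/21527) - 7402*1/4007) - 18563 = (18434/21527 - 7402/4007) - 18563 = -85477816/86258689 - 18563 = -1601305521723/86258689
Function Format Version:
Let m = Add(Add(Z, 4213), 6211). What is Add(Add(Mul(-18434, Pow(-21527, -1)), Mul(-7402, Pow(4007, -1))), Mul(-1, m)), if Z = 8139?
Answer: Rational(-1601305521723, 86258689) ≈ -18564.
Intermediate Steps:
m = 18563 (m = Add(Add(8139, 4213), 6211) = Add(12352, 6211) = 18563)
Add(Add(Mul(-18434, Pow(-21527, -1)), Mul(-7402, Pow(4007, -1))), Mul(-1, m)) = Add(Add(Mul(-18434, Pow(-21527, -1)), Mul(-7402, Pow(4007, -1))), Mul(-1, 18563)) = Add(Add(Mul(-18434, Rational(-1, 21527)), Mul(-7402, Rational(1, 4007))), -18563) = Add(Add(Rational(18434, 21527), Rational(-7402, 4007)), -18563) = Add(Rational(-85477816, 86258689), -18563) = Rational(-1601305521723, 86258689)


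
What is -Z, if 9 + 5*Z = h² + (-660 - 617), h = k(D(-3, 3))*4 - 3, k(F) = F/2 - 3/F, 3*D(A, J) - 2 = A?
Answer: 433/9 ≈ 48.111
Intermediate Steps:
D(A, J) = ⅔ + A/3
k(F) = F/2 - 3/F (k(F) = F*(½) - 3/F = F/2 - 3/F)
h = 97/3 (h = ((⅔ + (⅓)*(-3))/2 - 3/(⅔ + (⅓)*(-3)))*4 - 3 = ((⅔ - 1)/2 - 3/(⅔ - 1))*4 - 3 = ((½)*(-⅓) - 3/(-⅓))*4 - 3 = (-⅙ - 3*(-3))*4 - 3 = (-⅙ + 9)*4 - 3 = (53/6)*4 - 3 = 106/3 - 3 = 97/3 ≈ 32.333)
Z = -433/9 (Z = -9/5 + ((97/3)² + (-660 - 617))/5 = -9/5 + (9409/9 - 1277)/5 = -9/5 + (⅕)*(-2084/9) = -9/5 - 2084/45 = -433/9 ≈ -48.111)
-Z = -1*(-433/9) = 433/9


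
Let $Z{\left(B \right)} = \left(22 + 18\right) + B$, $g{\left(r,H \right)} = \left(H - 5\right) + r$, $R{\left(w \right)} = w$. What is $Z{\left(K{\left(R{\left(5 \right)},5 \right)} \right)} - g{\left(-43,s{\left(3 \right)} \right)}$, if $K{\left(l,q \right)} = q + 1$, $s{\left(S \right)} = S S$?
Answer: $85$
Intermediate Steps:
$s{\left(S \right)} = S^{2}$
$g{\left(r,H \right)} = -5 + H + r$ ($g{\left(r,H \right)} = \left(-5 + H\right) + r = -5 + H + r$)
$K{\left(l,q \right)} = 1 + q$
$Z{\left(B \right)} = 40 + B$
$Z{\left(K{\left(R{\left(5 \right)},5 \right)} \right)} - g{\left(-43,s{\left(3 \right)} \right)} = \left(40 + \left(1 + 5\right)\right) - \left(-5 + 3^{2} - 43\right) = \left(40 + 6\right) - \left(-5 + 9 - 43\right) = 46 - -39 = 46 + 39 = 85$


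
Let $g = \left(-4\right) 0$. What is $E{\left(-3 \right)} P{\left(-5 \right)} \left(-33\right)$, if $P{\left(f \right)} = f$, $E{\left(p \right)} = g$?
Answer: $0$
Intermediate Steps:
$g = 0$
$E{\left(p \right)} = 0$
$E{\left(-3 \right)} P{\left(-5 \right)} \left(-33\right) = 0 \left(-5\right) \left(-33\right) = 0 \left(-33\right) = 0$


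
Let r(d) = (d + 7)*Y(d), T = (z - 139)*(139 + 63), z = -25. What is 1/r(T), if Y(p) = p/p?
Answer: -1/33121 ≈ -3.0192e-5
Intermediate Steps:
Y(p) = 1
T = -33128 (T = (-25 - 139)*(139 + 63) = -164*202 = -33128)
r(d) = 7 + d (r(d) = (d + 7)*1 = (7 + d)*1 = 7 + d)
1/r(T) = 1/(7 - 33128) = 1/(-33121) = -1/33121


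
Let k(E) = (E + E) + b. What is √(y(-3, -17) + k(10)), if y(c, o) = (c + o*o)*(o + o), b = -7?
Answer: 3*I*√1079 ≈ 98.544*I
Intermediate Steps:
y(c, o) = 2*o*(c + o²) (y(c, o) = (c + o²)*(2*o) = 2*o*(c + o²))
k(E) = -7 + 2*E (k(E) = (E + E) - 7 = 2*E - 7 = -7 + 2*E)
√(y(-3, -17) + k(10)) = √(2*(-17)*(-3 + (-17)²) + (-7 + 2*10)) = √(2*(-17)*(-3 + 289) + (-7 + 20)) = √(2*(-17)*286 + 13) = √(-9724 + 13) = √(-9711) = 3*I*√1079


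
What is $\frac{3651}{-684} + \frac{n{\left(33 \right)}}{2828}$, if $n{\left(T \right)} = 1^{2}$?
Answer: $- \frac{430181}{80598} \approx -5.3374$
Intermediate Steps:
$n{\left(T \right)} = 1$
$\frac{3651}{-684} + \frac{n{\left(33 \right)}}{2828} = \frac{3651}{-684} + 1 \cdot \frac{1}{2828} = 3651 \left(- \frac{1}{684}\right) + 1 \cdot \frac{1}{2828} = - \frac{1217}{228} + \frac{1}{2828} = - \frac{430181}{80598}$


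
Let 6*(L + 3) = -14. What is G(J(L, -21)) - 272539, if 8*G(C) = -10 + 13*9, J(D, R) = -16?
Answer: -2180205/8 ≈ -2.7253e+5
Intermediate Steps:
L = -16/3 (L = -3 + (⅙)*(-14) = -3 - 7/3 = -16/3 ≈ -5.3333)
G(C) = 107/8 (G(C) = (-10 + 13*9)/8 = (-10 + 117)/8 = (⅛)*107 = 107/8)
G(J(L, -21)) - 272539 = 107/8 - 272539 = -2180205/8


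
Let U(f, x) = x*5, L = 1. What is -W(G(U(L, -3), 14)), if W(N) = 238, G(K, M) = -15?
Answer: -238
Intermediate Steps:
U(f, x) = 5*x
-W(G(U(L, -3), 14)) = -1*238 = -238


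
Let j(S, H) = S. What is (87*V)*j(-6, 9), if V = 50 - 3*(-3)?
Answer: -30798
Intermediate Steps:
V = 59 (V = 50 - 1*(-9) = 50 + 9 = 59)
(87*V)*j(-6, 9) = (87*59)*(-6) = 5133*(-6) = -30798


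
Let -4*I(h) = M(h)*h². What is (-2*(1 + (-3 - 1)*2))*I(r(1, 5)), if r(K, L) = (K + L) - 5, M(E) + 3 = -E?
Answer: 14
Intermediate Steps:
M(E) = -3 - E
r(K, L) = -5 + K + L
I(h) = -h²*(-3 - h)/4 (I(h) = -(-3 - h)*h²/4 = -h²*(-3 - h)/4)
(-2*(1 + (-3 - 1)*2))*I(r(1, 5)) = (-2*(1 + (-3 - 1)*2))*((-5 + 1 + 5)²*(3 + (-5 + 1 + 5))/4) = (-2*(1 - 4*2))*((¼)*1²*(3 + 1)) = (-2*(1 - 8))*((¼)*1*4) = -2*(-7)*1 = 14*1 = 14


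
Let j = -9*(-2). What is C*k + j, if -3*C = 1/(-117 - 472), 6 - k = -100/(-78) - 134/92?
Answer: 3003739/166842 ≈ 18.003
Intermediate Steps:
j = 18
k = 11077/1794 (k = 6 - (-100/(-78) - 134/92) = 6 - (-100*(-1/78) - 134*1/92) = 6 - (50/39 - 67/46) = 6 - 1*(-313/1794) = 6 + 313/1794 = 11077/1794 ≈ 6.1745)
C = 1/1767 (C = -1/(3*(-117 - 472)) = -⅓/(-589) = -⅓*(-1/589) = 1/1767 ≈ 0.00056593)
C*k + j = (1/1767)*(11077/1794) + 18 = 583/166842 + 18 = 3003739/166842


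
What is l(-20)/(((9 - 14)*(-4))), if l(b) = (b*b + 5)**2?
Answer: 32805/4 ≈ 8201.3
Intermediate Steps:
l(b) = (5 + b**2)**2 (l(b) = (b**2 + 5)**2 = (5 + b**2)**2)
l(-20)/(((9 - 14)*(-4))) = (5 + (-20)**2)**2/(((9 - 14)*(-4))) = (5 + 400)**2/((-5*(-4))) = 405**2/20 = 164025*(1/20) = 32805/4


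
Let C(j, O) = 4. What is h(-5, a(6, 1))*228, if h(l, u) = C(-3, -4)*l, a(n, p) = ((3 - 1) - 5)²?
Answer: -4560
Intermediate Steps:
a(n, p) = 9 (a(n, p) = (2 - 5)² = (-3)² = 9)
h(l, u) = 4*l
h(-5, a(6, 1))*228 = (4*(-5))*228 = -20*228 = -4560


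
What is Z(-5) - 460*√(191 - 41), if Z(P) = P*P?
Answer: 25 - 2300*√6 ≈ -5608.8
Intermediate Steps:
Z(P) = P²
Z(-5) - 460*√(191 - 41) = (-5)² - 460*√(191 - 41) = 25 - 2300*√6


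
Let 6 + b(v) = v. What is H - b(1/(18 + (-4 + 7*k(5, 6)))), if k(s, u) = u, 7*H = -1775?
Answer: -13865/56 ≈ -247.59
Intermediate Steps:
H = -1775/7 (H = (⅐)*(-1775) = -1775/7 ≈ -253.57)
b(v) = -6 + v
H - b(1/(18 + (-4 + 7*k(5, 6)))) = -1775/7 - (-6 + 1/(18 + (-4 + 7*6))) = -1775/7 - (-6 + 1/(18 + (-4 + 42))) = -1775/7 - (-6 + 1/(18 + 38)) = -1775/7 - (-6 + 1/56) = -1775/7 - 1*(-335/56) = -1775/7 + 335/56 = -13865/56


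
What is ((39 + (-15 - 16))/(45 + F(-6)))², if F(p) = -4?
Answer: 64/1681 ≈ 0.038073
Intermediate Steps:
((39 + (-15 - 16))/(45 + F(-6)))² = ((39 + (-15 - 16))/(45 - 4))² = ((39 - 31)/41)² = (8*(1/41))² = (8/41)² = 64/1681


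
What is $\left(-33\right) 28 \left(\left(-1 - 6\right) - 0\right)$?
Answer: $6468$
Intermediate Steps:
$\left(-33\right) 28 \left(\left(-1 - 6\right) - 0\right) = - 924 \left(\left(-1 - 6\right) + 0\right) = - 924 \left(-7 + 0\right) = \left(-924\right) \left(-7\right) = 6468$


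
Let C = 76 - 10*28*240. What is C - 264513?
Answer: -331637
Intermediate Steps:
C = -67124 (C = 76 - 280*240 = 76 - 67200 = -67124)
C - 264513 = -67124 - 264513 = -331637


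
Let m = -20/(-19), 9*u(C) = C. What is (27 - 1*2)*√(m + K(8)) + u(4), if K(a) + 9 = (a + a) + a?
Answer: 4/9 + 25*√5795/19 ≈ 100.61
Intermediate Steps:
u(C) = C/9
K(a) = -9 + 3*a (K(a) = -9 + ((a + a) + a) = -9 + (2*a + a) = -9 + 3*a)
m = 20/19 (m = -20*(-1/19) = 20/19 ≈ 1.0526)
(27 - 1*2)*√(m + K(8)) + u(4) = (27 - 1*2)*√(20/19 + (-9 + 3*8)) + (⅑)*4 = (27 - 2)*√(20/19 + (-9 + 24)) + 4/9 = 25*√(20/19 + 15) + 4/9 = 25*√(305/19) + 4/9 = 25*(√5795/19) + 4/9 = 25*√5795/19 + 4/9 = 4/9 + 25*√5795/19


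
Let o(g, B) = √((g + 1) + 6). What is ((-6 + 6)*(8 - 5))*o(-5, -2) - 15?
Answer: -15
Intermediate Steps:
o(g, B) = √(7 + g) (o(g, B) = √((1 + g) + 6) = √(7 + g))
((-6 + 6)*(8 - 5))*o(-5, -2) - 15 = ((-6 + 6)*(8 - 5))*√(7 - 5) - 15 = (0*3)*√2 - 15 = 0*√2 - 15 = 0 - 15 = -15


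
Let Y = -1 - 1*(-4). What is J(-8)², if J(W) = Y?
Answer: 9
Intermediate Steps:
Y = 3 (Y = -1 + 4 = 3)
J(W) = 3
J(-8)² = 3² = 9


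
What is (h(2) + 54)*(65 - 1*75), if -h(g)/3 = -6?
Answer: -720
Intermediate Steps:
h(g) = 18 (h(g) = -3*(-6) = 18)
(h(2) + 54)*(65 - 1*75) = (18 + 54)*(65 - 1*75) = 72*(65 - 75) = 72*(-10) = -720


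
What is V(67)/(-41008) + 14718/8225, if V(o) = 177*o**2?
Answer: -5931642681/337290800 ≈ -17.586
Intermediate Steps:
V(67)/(-41008) + 14718/8225 = (177*67**2)/(-41008) + 14718/8225 = (177*4489)*(-1/41008) + 14718*(1/8225) = 794553*(-1/41008) + 14718/8225 = -794553/41008 + 14718/8225 = -5931642681/337290800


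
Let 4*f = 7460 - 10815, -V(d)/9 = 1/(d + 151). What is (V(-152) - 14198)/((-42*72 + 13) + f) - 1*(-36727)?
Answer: 565615829/15399 ≈ 36731.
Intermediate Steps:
V(d) = -9/(151 + d) (V(d) = -9/(d + 151) = -9/(151 + d))
f = -3355/4 (f = (7460 - 10815)/4 = (1/4)*(-3355) = -3355/4 ≈ -838.75)
(V(-152) - 14198)/((-42*72 + 13) + f) - 1*(-36727) = (-9/(151 - 152) - 14198)/((-42*72 + 13) - 3355/4) - 1*(-36727) = (-9/(-1) - 14198)/((-3024 + 13) - 3355/4) + 36727 = (-9*(-1) - 14198)/(-3011 - 3355/4) + 36727 = (9 - 14198)/(-15399/4) + 36727 = -14189*(-4/15399) + 36727 = 56756/15399 + 36727 = 565615829/15399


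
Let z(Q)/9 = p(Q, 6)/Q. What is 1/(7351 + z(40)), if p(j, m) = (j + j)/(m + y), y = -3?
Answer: 1/7357 ≈ 0.00013592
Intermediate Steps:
p(j, m) = 2*j/(-3 + m) (p(j, m) = (j + j)/(m - 3) = (2*j)/(-3 + m) = 2*j/(-3 + m))
z(Q) = 6 (z(Q) = 9*((2*Q/(-3 + 6))/Q) = 9*((2*Q/3)/Q) = 9*(2/3) = 6)
1/(7351 + z(40)) = 1/(7351 + 6) = 1/7357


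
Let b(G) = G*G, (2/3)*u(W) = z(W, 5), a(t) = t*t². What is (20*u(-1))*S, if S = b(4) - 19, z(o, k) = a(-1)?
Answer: 90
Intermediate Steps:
a(t) = t³
z(o, k) = -1 (z(o, k) = (-1)³ = -1)
u(W) = -3/2 (u(W) = (3/2)*(-1) = -3/2)
b(G) = G²
S = -3 (S = 4² - 19 = 16 - 19 = -3)
(20*u(-1))*S = (20*(-3/2))*(-3) = -30*(-3) = 90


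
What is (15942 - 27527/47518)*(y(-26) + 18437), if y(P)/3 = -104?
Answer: 13729767775625/47518 ≈ 2.8894e+8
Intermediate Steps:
y(P) = -312 (y(P) = 3*(-104) = -312)
(15942 - 27527/47518)*(y(-26) + 18437) = (15942 - 27527/47518)*(-312 + 18437) = (15942 - 27527*1/47518)*18125 = (15942 - 27527/47518)*18125 = (757504429/47518)*18125 = 13729767775625/47518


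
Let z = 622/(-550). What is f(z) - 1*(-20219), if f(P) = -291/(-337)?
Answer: 6814094/337 ≈ 20220.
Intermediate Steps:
z = -311/275 (z = 622*(-1/550) = -311/275 ≈ -1.1309)
f(P) = 291/337 (f(P) = -291*(-1/337) = 291/337)
f(z) - 1*(-20219) = 291/337 - 1*(-20219) = 291/337 + 20219 = 6814094/337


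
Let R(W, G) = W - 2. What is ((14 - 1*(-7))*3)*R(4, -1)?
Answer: 126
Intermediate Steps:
R(W, G) = -2 + W
((14 - 1*(-7))*3)*R(4, -1) = ((14 - 1*(-7))*3)*(-2 + 4) = ((14 + 7)*3)*2 = (21*3)*2 = 63*2 = 126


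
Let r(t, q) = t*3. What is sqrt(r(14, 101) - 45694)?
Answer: 2*I*sqrt(11413) ≈ 213.66*I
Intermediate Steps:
r(t, q) = 3*t
sqrt(r(14, 101) - 45694) = sqrt(3*14 - 45694) = sqrt(42 - 45694) = sqrt(-45652) = 2*I*sqrt(11413)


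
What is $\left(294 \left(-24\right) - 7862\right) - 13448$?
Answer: $-28366$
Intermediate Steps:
$\left(294 \left(-24\right) - 7862\right) - 13448 = \left(-7056 - 7862\right) - 13448 = -14918 - 13448 = -28366$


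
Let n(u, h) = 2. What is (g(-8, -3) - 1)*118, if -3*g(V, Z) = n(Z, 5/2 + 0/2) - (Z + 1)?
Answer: -826/3 ≈ -275.33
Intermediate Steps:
g(V, Z) = -⅓ + Z/3 (g(V, Z) = -(2 - (Z + 1))/3 = -(2 - (1 + Z))/3 = -(2 + (-1 - Z))/3 = -(1 - Z)/3 = -⅓ + Z/3)
(g(-8, -3) - 1)*118 = ((-⅓ + (⅓)*(-3)) - 1)*118 = ((-⅓ - 1) - 1)*118 = (-4/3 - 1)*118 = -7/3*118 = -826/3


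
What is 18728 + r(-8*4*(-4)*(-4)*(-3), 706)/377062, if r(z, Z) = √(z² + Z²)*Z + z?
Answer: 3530809336/188531 + 706*√714433/188531 ≈ 18731.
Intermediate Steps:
r(z, Z) = z + Z*√(Z² + z²) (r(z, Z) = √(Z² + z²)*Z + z = Z*√(Z² + z²) + z = z + Z*√(Z² + z²))
18728 + r(-8*4*(-4)*(-4)*(-3), 706)/377062 = 18728 + (-8*4*(-4)*(-4)*(-3) + 706*√(706² + (-8*4*(-4)*(-4)*(-3))²))/377062 = 18728 + (-(-128)*(-4)*(-3) + 706*√(498436 + (-(-128)*(-4)*(-3))²))*(1/377062) = 18728 + (-8*64*(-3) + 706*√(498436 + (-8*64*(-3))²))*(1/377062) = 18728 + (-512*(-3) + 706*√(498436 + (-512*(-3))²))*(1/377062) = 18728 + (1536 + 706*√(498436 + 1536²))*(1/377062) = 18728 + (1536 + 706*√(498436 + 2359296))*(1/377062) = 18728 + (1536 + 706*√2857732)*(1/377062) = 18728 + (1536 + 706*(2*√714433))*(1/377062) = 18728 + (1536 + 1412*√714433)*(1/377062) = 18728 + (768/188531 + 706*√714433/188531) = 3530809336/188531 + 706*√714433/188531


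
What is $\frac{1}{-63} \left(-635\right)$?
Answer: $\frac{635}{63} \approx 10.079$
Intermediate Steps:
$\frac{1}{-63} \left(-635\right) = \left(- \frac{1}{63}\right) \left(-635\right) = \frac{635}{63}$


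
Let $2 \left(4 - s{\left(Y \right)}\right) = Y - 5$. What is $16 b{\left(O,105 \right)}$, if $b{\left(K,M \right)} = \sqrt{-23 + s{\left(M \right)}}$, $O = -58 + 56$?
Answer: $16 i \sqrt{69} \approx 132.91 i$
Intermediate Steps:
$O = -2$
$s{\left(Y \right)} = \frac{13}{2} - \frac{Y}{2}$ ($s{\left(Y \right)} = 4 - \frac{Y - 5}{2} = 4 - \frac{-5 + Y}{2} = 4 - \left(- \frac{5}{2} + \frac{Y}{2}\right) = \frac{13}{2} - \frac{Y}{2}$)
$b{\left(K,M \right)} = \sqrt{- \frac{33}{2} - \frac{M}{2}}$ ($b{\left(K,M \right)} = \sqrt{-23 - \left(- \frac{13}{2} + \frac{M}{2}\right)} = \sqrt{- \frac{33}{2} - \frac{M}{2}}$)
$16 b{\left(O,105 \right)} = 16 \frac{\sqrt{-66 - 210}}{2} = 16 \frac{\sqrt{-276}}{2} = 16 \frac{2 i \sqrt{69}}{2} = 16 i \sqrt{69}$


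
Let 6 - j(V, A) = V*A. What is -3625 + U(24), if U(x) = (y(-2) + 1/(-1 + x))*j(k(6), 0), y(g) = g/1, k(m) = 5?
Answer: -83645/23 ≈ -3636.7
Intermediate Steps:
j(V, A) = 6 - A*V (j(V, A) = 6 - V*A = 6 - A*V)
y(g) = g (y(g) = g*1 = g)
U(x) = -12 + 6/(-1 + x) (U(x) = (-2 + 1/(-1 + x))*(6 - 1*0*5) = (-2 + 1/(-1 + x))*(6 + 0) = (-2 + 1/(-1 + x))*6 = -12 + 6/(-1 + x))
-3625 + U(24) = -3625 + 6*(3 - 2*24)/(-1 + 24) = -3625 + 6*(3 - 48)/23 = -3625 + 6*(1/23)*(-45) = -3625 - 270/23 = -83645/23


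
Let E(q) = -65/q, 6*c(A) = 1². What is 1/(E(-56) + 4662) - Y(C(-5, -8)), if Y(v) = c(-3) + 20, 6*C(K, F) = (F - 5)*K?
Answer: -31597241/1566822 ≈ -20.166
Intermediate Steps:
c(A) = ⅙ (c(A) = (⅙)*1² = (⅙)*1 = ⅙)
C(K, F) = K*(-5 + F)/6 (C(K, F) = ((F - 5)*K)/6 = ((-5 + F)*K)/6 = (K*(-5 + F))/6 = K*(-5 + F)/6)
Y(v) = 121/6 (Y(v) = ⅙ + 20 = 121/6)
1/(E(-56) + 4662) - Y(C(-5, -8)) = 1/(-65/(-56) + 4662) - 1*121/6 = 1/(-65*(-1/56) + 4662) - 121/6 = 1/(65/56 + 4662) - 121/6 = 1/(261137/56) - 121/6 = 56/261137 - 121/6 = -31597241/1566822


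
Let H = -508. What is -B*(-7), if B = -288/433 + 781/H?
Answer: -3391339/219964 ≈ -15.418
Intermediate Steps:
B = -484477/219964 (B = -288/433 + 781/(-508) = -288*1/433 + 781*(-1/508) = -288/433 - 781/508 = -484477/219964 ≈ -2.2025)
-B*(-7) = -1*(-484477/219964)*(-7) = (484477/219964)*(-7) = -3391339/219964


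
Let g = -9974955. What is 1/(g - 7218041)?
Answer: -1/17192996 ≈ -5.8163e-8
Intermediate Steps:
1/(g - 7218041) = 1/(-9974955 - 7218041) = 1/(-17192996) = -1/17192996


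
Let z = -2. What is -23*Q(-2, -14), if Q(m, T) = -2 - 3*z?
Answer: -92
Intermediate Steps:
Q(m, T) = 4 (Q(m, T) = -2 - 3*(-2) = -2 + 6 = 4)
-23*Q(-2, -14) = -23*4 = -92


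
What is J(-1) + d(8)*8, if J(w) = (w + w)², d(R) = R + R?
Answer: 132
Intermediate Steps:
d(R) = 2*R
J(w) = 4*w² (J(w) = (2*w)² = 4*w²)
J(-1) + d(8)*8 = 4*(-1)² + (2*8)*8 = 4*1 + 16*8 = 4 + 128 = 132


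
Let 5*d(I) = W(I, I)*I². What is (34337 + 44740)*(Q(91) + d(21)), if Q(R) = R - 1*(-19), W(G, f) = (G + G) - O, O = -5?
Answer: 1682521329/5 ≈ 3.3650e+8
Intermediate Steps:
W(G, f) = 5 + 2*G (W(G, f) = (G + G) - 1*(-5) = 2*G + 5 = 5 + 2*G)
d(I) = I²*(5 + 2*I)/5 (d(I) = ((5 + 2*I)*I²)/5 = (I²*(5 + 2*I))/5 = I²*(5 + 2*I)/5)
Q(R) = 19 + R (Q(R) = R + 19 = 19 + R)
(34337 + 44740)*(Q(91) + d(21)) = (34337 + 44740)*((19 + 91) + (⅕)*21²*(5 + 2*21)) = 79077*(110 + (⅕)*441*(5 + 42)) = 79077*(110 + (⅕)*441*47) = 79077*(110 + 20727/5) = 79077*(21277/5) = 1682521329/5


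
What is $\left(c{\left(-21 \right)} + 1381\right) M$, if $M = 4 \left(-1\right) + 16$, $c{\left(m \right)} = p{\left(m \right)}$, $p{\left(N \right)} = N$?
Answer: $16320$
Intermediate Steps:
$c{\left(m \right)} = m$
$M = 12$ ($M = -4 + 16 = 12$)
$\left(c{\left(-21 \right)} + 1381\right) M = \left(-21 + 1381\right) 12 = 1360 \cdot 12 = 16320$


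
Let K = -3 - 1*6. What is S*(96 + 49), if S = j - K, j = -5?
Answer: 580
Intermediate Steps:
K = -9 (K = -3 - 6 = -9)
S = 4 (S = -5 - 1*(-9) = -5 + 9 = 4)
S*(96 + 49) = 4*(96 + 49) = 4*145 = 580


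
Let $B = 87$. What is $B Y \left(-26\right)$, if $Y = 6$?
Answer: $-13572$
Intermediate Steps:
$B Y \left(-26\right) = 87 \cdot 6 \left(-26\right) = 522 \left(-26\right) = -13572$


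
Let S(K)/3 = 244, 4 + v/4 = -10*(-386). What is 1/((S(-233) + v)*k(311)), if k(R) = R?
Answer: 1/5024516 ≈ 1.9902e-7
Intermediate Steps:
v = 15424 (v = -16 + 4*(-10*(-386)) = -16 + 4*3860 = -16 + 15440 = 15424)
S(K) = 732 (S(K) = 3*244 = 732)
1/((S(-233) + v)*k(311)) = 1/((732 + 15424)*311) = (1/311)/16156 = (1/16156)*(1/311) = 1/5024516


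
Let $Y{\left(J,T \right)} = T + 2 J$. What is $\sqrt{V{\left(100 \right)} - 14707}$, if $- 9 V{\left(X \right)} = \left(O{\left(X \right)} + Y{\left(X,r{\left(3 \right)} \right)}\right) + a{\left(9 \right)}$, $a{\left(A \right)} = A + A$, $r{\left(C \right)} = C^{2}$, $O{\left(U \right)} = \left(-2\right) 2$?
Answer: $\frac{i \sqrt{132586}}{3} \approx 121.37 i$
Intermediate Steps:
$O{\left(U \right)} = -4$
$a{\left(A \right)} = 2 A$
$V{\left(X \right)} = - \frac{23}{9} - \frac{2 X}{9}$ ($V{\left(X \right)} = - \frac{\left(-4 + \left(3^{2} + 2 X\right)\right) + 2 \cdot 9}{9} = - \frac{\left(-4 + \left(9 + 2 X\right)\right) + 18}{9} = - \frac{\left(5 + 2 X\right) + 18}{9} = - \frac{23 + 2 X}{9} = - \frac{23}{9} - \frac{2 X}{9}$)
$\sqrt{V{\left(100 \right)} - 14707} = \sqrt{\left(- \frac{23}{9} - \frac{200}{9}\right) - 14707} = \sqrt{- \frac{223}{9} - 14707} = \sqrt{- \frac{132586}{9}} = \frac{i \sqrt{132586}}{3}$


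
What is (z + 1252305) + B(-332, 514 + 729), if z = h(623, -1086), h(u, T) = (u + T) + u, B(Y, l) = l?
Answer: 1253708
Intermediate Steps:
h(u, T) = T + 2*u (h(u, T) = (T + u) + u = T + 2*u)
z = 160 (z = -1086 + 2*623 = -1086 + 1246 = 160)
(z + 1252305) + B(-332, 514 + 729) = (160 + 1252305) + (514 + 729) = 1252465 + 1243 = 1253708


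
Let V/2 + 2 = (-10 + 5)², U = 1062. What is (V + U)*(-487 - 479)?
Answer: -1070328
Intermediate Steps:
V = 46 (V = -4 + 2*(-10 + 5)² = -4 + 2*(-5)² = -4 + 2*25 = -4 + 50 = 46)
(V + U)*(-487 - 479) = (46 + 1062)*(-487 - 479) = 1108*(-966) = -1070328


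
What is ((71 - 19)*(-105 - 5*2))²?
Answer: 35760400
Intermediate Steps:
((71 - 19)*(-105 - 5*2))² = (52*(-105 - 10))² = (52*(-115))² = (-5980)² = 35760400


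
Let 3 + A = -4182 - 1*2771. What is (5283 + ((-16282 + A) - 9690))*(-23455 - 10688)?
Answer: 943883235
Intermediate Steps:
A = -6956 (A = -3 + (-4182 - 1*2771) = -3 + (-4182 - 2771) = -3 - 6953 = -6956)
(5283 + ((-16282 + A) - 9690))*(-23455 - 10688) = (5283 + ((-16282 - 6956) - 9690))*(-23455 - 10688) = (5283 + (-23238 - 9690))*(-34143) = (5283 - 32928)*(-34143) = -27645*(-34143) = 943883235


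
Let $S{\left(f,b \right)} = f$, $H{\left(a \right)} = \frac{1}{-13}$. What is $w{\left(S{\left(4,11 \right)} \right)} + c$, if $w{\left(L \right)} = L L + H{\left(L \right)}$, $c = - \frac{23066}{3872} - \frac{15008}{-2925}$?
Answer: $\frac{85490663}{5662800} \approx 15.097$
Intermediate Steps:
$c = - \frac{4678537}{5662800}$ ($c = \left(-23066\right) \frac{1}{3872} - - \frac{15008}{2925} = - \frac{11533}{1936} + \frac{15008}{2925} = - \frac{4678537}{5662800} \approx -0.82619$)
$H{\left(a \right)} = - \frac{1}{13}$
$w{\left(L \right)} = - \frac{1}{13} + L^{2}$ ($w{\left(L \right)} = L L - \frac{1}{13} = L^{2} - \frac{1}{13} = - \frac{1}{13} + L^{2}$)
$w{\left(S{\left(4,11 \right)} \right)} + c = \left(- \frac{1}{13} + 4^{2}\right) - \frac{4678537}{5662800} = \left(- \frac{1}{13} + 16\right) - \frac{4678537}{5662800} = \frac{207}{13} - \frac{4678537}{5662800} = \frac{85490663}{5662800}$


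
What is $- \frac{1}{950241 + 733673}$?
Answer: $- \frac{1}{1683914} \approx -5.9385 \cdot 10^{-7}$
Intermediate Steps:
$- \frac{1}{950241 + 733673} = - \frac{1}{1683914}$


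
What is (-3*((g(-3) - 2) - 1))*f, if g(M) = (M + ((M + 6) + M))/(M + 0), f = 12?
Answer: 72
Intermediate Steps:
g(M) = (6 + 3*M)/M (g(M) = (M + ((6 + M) + M))/M = (M + (6 + 2*M))/M = (6 + 3*M)/M)
(-3*((g(-3) - 2) - 1))*f = -3*(((3 + 6/(-3)) - 2) - 1)*12 = -3*(((3 + 6*(-⅓)) - 2) - 1)*12 = -3*(((3 - 2) - 2) - 1)*12 = -3*((1 - 2) - 1)*12 = -3*(-1 - 1)*12 = -3*(-2)*12 = 6*12 = 72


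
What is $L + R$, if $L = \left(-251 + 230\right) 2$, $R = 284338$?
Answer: $284296$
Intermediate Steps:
$L = -42$ ($L = \left(-21\right) 2 = -42$)
$L + R = -42 + 284338 = 284296$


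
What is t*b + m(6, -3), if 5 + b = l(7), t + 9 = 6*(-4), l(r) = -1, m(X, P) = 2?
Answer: 200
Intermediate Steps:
t = -33 (t = -9 + 6*(-4) = -9 - 24 = -33)
b = -6 (b = -5 - 1 = -6)
t*b + m(6, -3) = -33*(-6) + 2 = 198 + 2 = 200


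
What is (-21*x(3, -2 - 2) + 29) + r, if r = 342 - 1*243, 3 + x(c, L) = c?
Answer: 128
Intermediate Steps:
x(c, L) = -3 + c
r = 99 (r = 342 - 243 = 99)
(-21*x(3, -2 - 2) + 29) + r = (-21*(-3 + 3) + 29) + 99 = (-21*0 + 29) + 99 = (0 + 29) + 99 = 29 + 99 = 128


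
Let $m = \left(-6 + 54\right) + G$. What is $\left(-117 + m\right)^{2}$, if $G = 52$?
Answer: $289$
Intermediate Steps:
$m = 100$ ($m = \left(-6 + 54\right) + 52 = 48 + 52 = 100$)
$\left(-117 + m\right)^{2} = \left(-117 + 100\right)^{2} = \left(-17\right)^{2} = 289$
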